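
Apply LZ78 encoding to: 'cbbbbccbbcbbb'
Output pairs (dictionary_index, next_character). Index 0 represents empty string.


LZ78 encoding steps:
Dictionary: {0: ''}
Step 1: w='' (idx 0), next='c' -> output (0, 'c'), add 'c' as idx 1
Step 2: w='' (idx 0), next='b' -> output (0, 'b'), add 'b' as idx 2
Step 3: w='b' (idx 2), next='b' -> output (2, 'b'), add 'bb' as idx 3
Step 4: w='b' (idx 2), next='c' -> output (2, 'c'), add 'bc' as idx 4
Step 5: w='c' (idx 1), next='b' -> output (1, 'b'), add 'cb' as idx 5
Step 6: w='bc' (idx 4), next='b' -> output (4, 'b'), add 'bcb' as idx 6
Step 7: w='bb' (idx 3), end of input -> output (3, '')


Encoded: [(0, 'c'), (0, 'b'), (2, 'b'), (2, 'c'), (1, 'b'), (4, 'b'), (3, '')]


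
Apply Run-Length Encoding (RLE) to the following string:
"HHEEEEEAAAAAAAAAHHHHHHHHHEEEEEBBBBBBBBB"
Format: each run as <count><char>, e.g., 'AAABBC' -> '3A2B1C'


Scanning runs left to right:
  i=0: run of 'H' x 2 -> '2H'
  i=2: run of 'E' x 5 -> '5E'
  i=7: run of 'A' x 9 -> '9A'
  i=16: run of 'H' x 9 -> '9H'
  i=25: run of 'E' x 5 -> '5E'
  i=30: run of 'B' x 9 -> '9B'

RLE = 2H5E9A9H5E9B


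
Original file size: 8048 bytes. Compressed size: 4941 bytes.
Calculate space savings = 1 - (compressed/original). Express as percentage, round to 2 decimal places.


ratio = compressed/original = 4941/8048 = 0.613941
savings = 1 - ratio = 1 - 0.613941 = 0.386059
as a percentage: 0.386059 * 100 = 38.61%

Space savings = 1 - 4941/8048 = 38.61%


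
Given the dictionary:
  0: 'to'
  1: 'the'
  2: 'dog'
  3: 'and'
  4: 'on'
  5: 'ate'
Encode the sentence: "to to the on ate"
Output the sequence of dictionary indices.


Look up each word in the dictionary:
  'to' -> 0
  'to' -> 0
  'the' -> 1
  'on' -> 4
  'ate' -> 5

Encoded: [0, 0, 1, 4, 5]


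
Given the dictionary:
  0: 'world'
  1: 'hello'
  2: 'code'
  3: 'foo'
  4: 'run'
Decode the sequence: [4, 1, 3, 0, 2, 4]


Look up each index in the dictionary:
  4 -> 'run'
  1 -> 'hello'
  3 -> 'foo'
  0 -> 'world'
  2 -> 'code'
  4 -> 'run'

Decoded: "run hello foo world code run"


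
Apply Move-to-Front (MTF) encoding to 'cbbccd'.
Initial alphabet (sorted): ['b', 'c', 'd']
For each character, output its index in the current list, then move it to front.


MTF encoding:
'c': index 1 in ['b', 'c', 'd'] -> ['c', 'b', 'd']
'b': index 1 in ['c', 'b', 'd'] -> ['b', 'c', 'd']
'b': index 0 in ['b', 'c', 'd'] -> ['b', 'c', 'd']
'c': index 1 in ['b', 'c', 'd'] -> ['c', 'b', 'd']
'c': index 0 in ['c', 'b', 'd'] -> ['c', 'b', 'd']
'd': index 2 in ['c', 'b', 'd'] -> ['d', 'c', 'b']


Output: [1, 1, 0, 1, 0, 2]


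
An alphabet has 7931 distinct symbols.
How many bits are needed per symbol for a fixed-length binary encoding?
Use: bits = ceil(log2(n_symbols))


log2(7931) = 12.9533
Bracket: 2^12 = 4096 < 7931 <= 2^13 = 8192
So ceil(log2(7931)) = 13

bits = ceil(log2(7931)) = ceil(12.9533) = 13 bits


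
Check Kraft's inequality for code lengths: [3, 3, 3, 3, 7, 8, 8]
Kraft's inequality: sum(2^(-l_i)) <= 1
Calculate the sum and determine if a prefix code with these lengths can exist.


Sum = 2^(-3) + 2^(-3) + 2^(-3) + 2^(-3) + 2^(-7) + 2^(-8) + 2^(-8)
    = 0.125 + 0.125 + 0.125 + 0.125 + 0.0078125 + 0.00390625 + 0.00390625
    = 132/256 = 0.515625
Since 0.515625 <= 1, Kraft's inequality IS satisfied.
A prefix code with these lengths CAN exist.

Kraft sum = 0.515625. Satisfied.


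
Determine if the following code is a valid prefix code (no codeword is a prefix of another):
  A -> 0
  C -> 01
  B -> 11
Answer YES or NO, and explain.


Checking each pair (does one codeword prefix another?):
  A='0' vs C='01': prefix -- VIOLATION

NO -- this is NOT a valid prefix code. A (0) is a prefix of C (01).


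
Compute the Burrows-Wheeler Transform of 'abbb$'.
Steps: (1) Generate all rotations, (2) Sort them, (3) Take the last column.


Rotations (sorted):
  0: $abbb -> last char: b
  1: abbb$ -> last char: $
  2: b$abb -> last char: b
  3: bb$ab -> last char: b
  4: bbb$a -> last char: a


BWT = b$bba


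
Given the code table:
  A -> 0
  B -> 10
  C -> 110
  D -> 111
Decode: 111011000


Decoding:
111 -> D
0 -> A
110 -> C
0 -> A
0 -> A


Result: DACAA


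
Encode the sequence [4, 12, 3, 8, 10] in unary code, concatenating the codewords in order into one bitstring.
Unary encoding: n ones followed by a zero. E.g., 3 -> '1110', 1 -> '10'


Encode each number as n ones followed by a terminating 0:
  4 -> 11110 (5 bits)
  12 -> 1111111111110 (13 bits)
  3 -> 1110 (4 bits)
  8 -> 111111110 (9 bits)
  10 -> 11111111110 (11 bits)
Total length = 5 + 13 + 4 + 9 + 11 = 42 bits.

Unary([4, 12, 3, 8, 10]) = 111101111111111110111011111111011111111110 (42 bits)


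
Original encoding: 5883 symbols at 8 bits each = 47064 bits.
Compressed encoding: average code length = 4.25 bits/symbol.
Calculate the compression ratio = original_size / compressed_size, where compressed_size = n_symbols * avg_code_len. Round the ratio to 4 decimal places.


original_size = n_symbols * orig_bits = 5883 * 8 = 47064 bits
compressed_size = n_symbols * avg_code_len = 5883 * 4.25 = 25002.75 bits
ratio = original_size / compressed_size = 47064 / 25002.75 = 1.8824

Compression ratio = 1.8824


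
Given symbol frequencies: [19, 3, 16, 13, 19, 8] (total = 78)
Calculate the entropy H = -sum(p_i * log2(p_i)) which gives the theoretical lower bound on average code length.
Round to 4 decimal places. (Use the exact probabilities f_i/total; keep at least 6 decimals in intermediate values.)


Per-symbol terms -p_i * log2(p_i) with p_i = f_i/78:
  p = 19/78 = 0.243590: log2(p) = -2.037475, -p*log2(p) = 0.496308
  p = 3/78 = 0.038462: log2(p) = -4.700440, -p*log2(p) = 0.180786
  p = 16/78 = 0.205128: log2(p) = -2.285402, -p*log2(p) = 0.468800
  p = 13/78 = 0.166667: log2(p) = -2.584963, -p*log2(p) = 0.430827
  p = 19/78 = 0.243590: log2(p) = -2.037475, -p*log2(p) = 0.496308
  p = 8/78 = 0.102564: log2(p) = -3.285402, -p*log2(p) = 0.336964
H = 0.496308 + 0.180786 + 0.468800 + 0.430827 + 0.496308 + 0.336964 = 2.409993

H = 2.41 bits/symbol


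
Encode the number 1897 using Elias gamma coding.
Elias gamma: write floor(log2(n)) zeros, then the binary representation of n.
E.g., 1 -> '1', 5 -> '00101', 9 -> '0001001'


num_bits = floor(log2(1897)) + 1 = 11
leading_zeros = num_bits - 1 = 10
binary(1897) = 11101101001

Elias gamma(1897) = '0000000000' + '11101101001' = 000000000011101101001 (21 bits)


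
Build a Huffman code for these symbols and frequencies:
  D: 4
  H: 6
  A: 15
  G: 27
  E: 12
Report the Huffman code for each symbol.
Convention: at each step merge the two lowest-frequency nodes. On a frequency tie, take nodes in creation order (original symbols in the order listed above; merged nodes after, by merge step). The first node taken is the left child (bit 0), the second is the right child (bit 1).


Huffman tree construction:
Step 1: Merge D(4) + H(6) = 10
Step 2: Merge (D+H)(10) + E(12) = 22
Step 3: Merge A(15) + ((D+H)+E)(22) = 37
Step 4: Merge G(27) + (A+((D+H)+E))(37) = 64
Read each symbol's code off the tree from the root (left child = 0, right child = 1).

Codes:
  D: 1100 (length 4)
  H: 1101 (length 4)
  A: 10 (length 2)
  G: 0 (length 1)
  E: 111 (length 3)
Average code length: 133/64 = 2.0781 bits/symbol


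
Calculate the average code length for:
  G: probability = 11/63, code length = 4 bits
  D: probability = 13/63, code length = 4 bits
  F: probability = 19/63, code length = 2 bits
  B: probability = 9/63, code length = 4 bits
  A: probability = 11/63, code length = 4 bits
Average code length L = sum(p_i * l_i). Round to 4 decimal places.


Weighted contributions p_i * l_i:
  G: (11/63) * 4 = 44/63
  D: (13/63) * 4 = 52/63
  F: (19/63) * 2 = 38/63
  B: (9/63) * 4 = 36/63
  A: (11/63) * 4 = 44/63
Sum = (44 + 52 + 38 + 36 + 44)/63 = 214/63

L = 214/63 = 3.3968 bits/symbol


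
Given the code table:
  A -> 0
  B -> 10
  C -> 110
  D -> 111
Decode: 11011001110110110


Decoding:
110 -> C
110 -> C
0 -> A
111 -> D
0 -> A
110 -> C
110 -> C


Result: CCADACC


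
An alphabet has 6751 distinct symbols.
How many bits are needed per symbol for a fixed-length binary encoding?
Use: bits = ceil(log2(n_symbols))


log2(6751) = 12.7209
Bracket: 2^12 = 4096 < 6751 <= 2^13 = 8192
So ceil(log2(6751)) = 13

bits = ceil(log2(6751)) = ceil(12.7209) = 13 bits


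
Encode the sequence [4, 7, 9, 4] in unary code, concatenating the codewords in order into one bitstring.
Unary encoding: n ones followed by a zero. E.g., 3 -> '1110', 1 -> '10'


Encode each number as n ones followed by a terminating 0:
  4 -> 11110 (5 bits)
  7 -> 11111110 (8 bits)
  9 -> 1111111110 (10 bits)
  4 -> 11110 (5 bits)
Total length = 5 + 8 + 10 + 5 = 28 bits.

Unary([4, 7, 9, 4]) = 1111011111110111111111011110 (28 bits)


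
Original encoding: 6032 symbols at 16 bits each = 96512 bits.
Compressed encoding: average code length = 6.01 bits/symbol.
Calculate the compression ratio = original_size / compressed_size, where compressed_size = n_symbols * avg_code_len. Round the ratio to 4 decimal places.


original_size = n_symbols * orig_bits = 6032 * 16 = 96512 bits
compressed_size = n_symbols * avg_code_len = 6032 * 6.01 = 36252.32 bits
ratio = original_size / compressed_size = 96512 / 36252.32 = 2.6622

Compression ratio = 2.6622


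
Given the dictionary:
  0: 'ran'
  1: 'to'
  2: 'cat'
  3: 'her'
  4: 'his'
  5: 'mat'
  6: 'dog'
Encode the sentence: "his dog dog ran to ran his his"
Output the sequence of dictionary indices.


Look up each word in the dictionary:
  'his' -> 4
  'dog' -> 6
  'dog' -> 6
  'ran' -> 0
  'to' -> 1
  'ran' -> 0
  'his' -> 4
  'his' -> 4

Encoded: [4, 6, 6, 0, 1, 0, 4, 4]


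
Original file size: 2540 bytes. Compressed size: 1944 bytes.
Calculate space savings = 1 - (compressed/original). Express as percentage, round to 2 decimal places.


ratio = compressed/original = 1944/2540 = 0.765354
savings = 1 - ratio = 1 - 0.765354 = 0.234646
as a percentage: 0.234646 * 100 = 23.46%

Space savings = 1 - 1944/2540 = 23.46%


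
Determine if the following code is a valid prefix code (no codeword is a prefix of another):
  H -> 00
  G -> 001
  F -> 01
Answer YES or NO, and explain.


Checking each pair (does one codeword prefix another?):
  H='00' vs G='001': prefix -- VIOLATION

NO -- this is NOT a valid prefix code. H (00) is a prefix of G (001).


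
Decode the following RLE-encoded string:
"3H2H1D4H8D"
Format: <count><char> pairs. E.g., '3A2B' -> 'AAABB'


Expanding each <count><char> pair:
  3H -> 'HHH'
  2H -> 'HH'
  1D -> 'D'
  4H -> 'HHHH'
  8D -> 'DDDDDDDD'

Decoded = HHHHHDHHHHDDDDDDDD


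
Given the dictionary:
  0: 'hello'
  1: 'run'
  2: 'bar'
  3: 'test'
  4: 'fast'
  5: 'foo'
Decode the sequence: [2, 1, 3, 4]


Look up each index in the dictionary:
  2 -> 'bar'
  1 -> 'run'
  3 -> 'test'
  4 -> 'fast'

Decoded: "bar run test fast"


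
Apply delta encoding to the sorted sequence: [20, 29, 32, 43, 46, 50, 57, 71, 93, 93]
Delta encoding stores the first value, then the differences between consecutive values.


First value: 20
Deltas:
  29 - 20 = 9
  32 - 29 = 3
  43 - 32 = 11
  46 - 43 = 3
  50 - 46 = 4
  57 - 50 = 7
  71 - 57 = 14
  93 - 71 = 22
  93 - 93 = 0


Delta encoded: [20, 9, 3, 11, 3, 4, 7, 14, 22, 0]


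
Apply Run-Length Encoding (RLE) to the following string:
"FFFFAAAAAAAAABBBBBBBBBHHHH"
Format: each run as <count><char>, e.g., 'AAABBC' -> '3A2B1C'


Scanning runs left to right:
  i=0: run of 'F' x 4 -> '4F'
  i=4: run of 'A' x 9 -> '9A'
  i=13: run of 'B' x 9 -> '9B'
  i=22: run of 'H' x 4 -> '4H'

RLE = 4F9A9B4H


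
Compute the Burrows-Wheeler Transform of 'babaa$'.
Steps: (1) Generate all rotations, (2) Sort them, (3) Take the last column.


Rotations (sorted):
  0: $babaa -> last char: a
  1: a$baba -> last char: a
  2: aa$bab -> last char: b
  3: abaa$b -> last char: b
  4: baa$ba -> last char: a
  5: babaa$ -> last char: $


BWT = aabba$


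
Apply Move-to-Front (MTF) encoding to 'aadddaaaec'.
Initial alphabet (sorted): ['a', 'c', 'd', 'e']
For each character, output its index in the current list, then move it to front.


MTF encoding:
'a': index 0 in ['a', 'c', 'd', 'e'] -> ['a', 'c', 'd', 'e']
'a': index 0 in ['a', 'c', 'd', 'e'] -> ['a', 'c', 'd', 'e']
'd': index 2 in ['a', 'c', 'd', 'e'] -> ['d', 'a', 'c', 'e']
'd': index 0 in ['d', 'a', 'c', 'e'] -> ['d', 'a', 'c', 'e']
'd': index 0 in ['d', 'a', 'c', 'e'] -> ['d', 'a', 'c', 'e']
'a': index 1 in ['d', 'a', 'c', 'e'] -> ['a', 'd', 'c', 'e']
'a': index 0 in ['a', 'd', 'c', 'e'] -> ['a', 'd', 'c', 'e']
'a': index 0 in ['a', 'd', 'c', 'e'] -> ['a', 'd', 'c', 'e']
'e': index 3 in ['a', 'd', 'c', 'e'] -> ['e', 'a', 'd', 'c']
'c': index 3 in ['e', 'a', 'd', 'c'] -> ['c', 'e', 'a', 'd']


Output: [0, 0, 2, 0, 0, 1, 0, 0, 3, 3]


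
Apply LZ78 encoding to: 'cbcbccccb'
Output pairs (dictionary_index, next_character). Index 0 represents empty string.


LZ78 encoding steps:
Dictionary: {0: ''}
Step 1: w='' (idx 0), next='c' -> output (0, 'c'), add 'c' as idx 1
Step 2: w='' (idx 0), next='b' -> output (0, 'b'), add 'b' as idx 2
Step 3: w='c' (idx 1), next='b' -> output (1, 'b'), add 'cb' as idx 3
Step 4: w='c' (idx 1), next='c' -> output (1, 'c'), add 'cc' as idx 4
Step 5: w='cc' (idx 4), next='b' -> output (4, 'b'), add 'ccb' as idx 5


Encoded: [(0, 'c'), (0, 'b'), (1, 'b'), (1, 'c'), (4, 'b')]


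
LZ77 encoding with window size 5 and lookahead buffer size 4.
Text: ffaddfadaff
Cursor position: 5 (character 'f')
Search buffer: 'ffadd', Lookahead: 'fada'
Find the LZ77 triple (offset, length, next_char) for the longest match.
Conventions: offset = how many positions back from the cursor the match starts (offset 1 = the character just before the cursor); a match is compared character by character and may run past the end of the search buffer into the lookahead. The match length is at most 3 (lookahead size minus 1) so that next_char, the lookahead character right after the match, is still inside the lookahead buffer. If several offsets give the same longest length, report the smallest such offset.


Try each offset into the search buffer:
  offset=1 (pos 4, char 'd'): match length 0
  offset=2 (pos 3, char 'd'): match length 0
  offset=3 (pos 2, char 'a'): match length 0
  offset=4 (pos 1, char 'f'): match length 3
  offset=5 (pos 0, char 'f'): match length 1
Longest match has length 3 at offset 4.
next_char = character at position 5 + 3 = 8 -> 'a'

Best match: offset=4, length=3 (matching 'fad' starting at position 1)
LZ77 triple: (4, 3, 'a')


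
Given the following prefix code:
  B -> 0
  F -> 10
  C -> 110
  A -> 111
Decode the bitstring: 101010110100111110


Decoding step by step:
Bits 10 -> F
Bits 10 -> F
Bits 10 -> F
Bits 110 -> C
Bits 10 -> F
Bits 0 -> B
Bits 111 -> A
Bits 110 -> C


Decoded message: FFFCFBAC


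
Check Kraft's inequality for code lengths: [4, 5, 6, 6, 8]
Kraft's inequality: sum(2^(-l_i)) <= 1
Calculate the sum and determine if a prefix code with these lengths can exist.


Sum = 2^(-4) + 2^(-5) + 2^(-6) + 2^(-6) + 2^(-8)
    = 0.0625 + 0.03125 + 0.015625 + 0.015625 + 0.00390625
    = 33/256 = 0.12890625
Since 0.12890625 <= 1, Kraft's inequality IS satisfied.
A prefix code with these lengths CAN exist.

Kraft sum = 0.12890625. Satisfied.


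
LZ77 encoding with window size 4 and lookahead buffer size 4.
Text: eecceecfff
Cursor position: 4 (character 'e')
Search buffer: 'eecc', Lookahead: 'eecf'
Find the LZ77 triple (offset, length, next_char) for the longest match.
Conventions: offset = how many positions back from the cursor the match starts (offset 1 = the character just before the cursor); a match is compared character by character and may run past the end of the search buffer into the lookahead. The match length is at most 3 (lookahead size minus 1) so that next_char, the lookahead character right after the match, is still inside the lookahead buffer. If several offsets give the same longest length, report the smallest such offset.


Try each offset into the search buffer:
  offset=1 (pos 3, char 'c'): match length 0
  offset=2 (pos 2, char 'c'): match length 0
  offset=3 (pos 1, char 'e'): match length 1
  offset=4 (pos 0, char 'e'): match length 3
Longest match has length 3 at offset 4.
next_char = character at position 4 + 3 = 7 -> 'f'

Best match: offset=4, length=3 (matching 'eec' starting at position 0)
LZ77 triple: (4, 3, 'f')


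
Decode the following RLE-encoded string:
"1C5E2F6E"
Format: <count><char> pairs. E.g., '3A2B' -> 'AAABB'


Expanding each <count><char> pair:
  1C -> 'C'
  5E -> 'EEEEE'
  2F -> 'FF'
  6E -> 'EEEEEE'

Decoded = CEEEEEFFEEEEEE


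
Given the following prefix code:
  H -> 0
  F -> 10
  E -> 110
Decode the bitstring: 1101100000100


Decoding step by step:
Bits 110 -> E
Bits 110 -> E
Bits 0 -> H
Bits 0 -> H
Bits 0 -> H
Bits 0 -> H
Bits 10 -> F
Bits 0 -> H


Decoded message: EEHHHHFH


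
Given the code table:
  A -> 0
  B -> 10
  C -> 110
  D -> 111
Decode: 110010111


Decoding:
110 -> C
0 -> A
10 -> B
111 -> D


Result: CABD


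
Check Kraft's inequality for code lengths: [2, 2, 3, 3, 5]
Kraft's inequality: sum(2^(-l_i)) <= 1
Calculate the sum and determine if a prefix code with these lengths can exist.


Sum = 2^(-2) + 2^(-2) + 2^(-3) + 2^(-3) + 2^(-5)
    = 0.25 + 0.25 + 0.125 + 0.125 + 0.03125
    = 25/32 = 0.78125
Since 0.78125 <= 1, Kraft's inequality IS satisfied.
A prefix code with these lengths CAN exist.

Kraft sum = 0.78125. Satisfied.


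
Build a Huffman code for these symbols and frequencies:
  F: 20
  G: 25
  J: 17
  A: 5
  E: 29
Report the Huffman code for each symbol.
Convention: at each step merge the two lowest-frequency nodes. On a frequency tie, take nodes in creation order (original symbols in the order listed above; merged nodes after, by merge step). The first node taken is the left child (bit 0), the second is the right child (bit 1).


Huffman tree construction:
Step 1: Merge A(5) + J(17) = 22
Step 2: Merge F(20) + (A+J)(22) = 42
Step 3: Merge G(25) + E(29) = 54
Step 4: Merge (F+(A+J))(42) + (G+E)(54) = 96
Read each symbol's code off the tree from the root (left child = 0, right child = 1).

Codes:
  F: 00 (length 2)
  G: 10 (length 2)
  J: 011 (length 3)
  A: 010 (length 3)
  E: 11 (length 2)
Average code length: 214/96 = 2.2292 bits/symbol


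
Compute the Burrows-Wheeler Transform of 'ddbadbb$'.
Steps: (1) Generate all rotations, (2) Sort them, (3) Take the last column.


Rotations (sorted):
  0: $ddbadbb -> last char: b
  1: adbb$ddb -> last char: b
  2: b$ddbadb -> last char: b
  3: badbb$dd -> last char: d
  4: bb$ddbad -> last char: d
  5: dbadbb$d -> last char: d
  6: dbb$ddba -> last char: a
  7: ddbadbb$ -> last char: $


BWT = bbbddda$


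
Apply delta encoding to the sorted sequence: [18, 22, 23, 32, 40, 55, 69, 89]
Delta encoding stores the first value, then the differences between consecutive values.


First value: 18
Deltas:
  22 - 18 = 4
  23 - 22 = 1
  32 - 23 = 9
  40 - 32 = 8
  55 - 40 = 15
  69 - 55 = 14
  89 - 69 = 20


Delta encoded: [18, 4, 1, 9, 8, 15, 14, 20]


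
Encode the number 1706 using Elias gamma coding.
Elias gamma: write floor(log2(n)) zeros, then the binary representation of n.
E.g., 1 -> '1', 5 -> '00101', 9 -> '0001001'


num_bits = floor(log2(1706)) + 1 = 11
leading_zeros = num_bits - 1 = 10
binary(1706) = 11010101010

Elias gamma(1706) = '0000000000' + '11010101010' = 000000000011010101010 (21 bits)


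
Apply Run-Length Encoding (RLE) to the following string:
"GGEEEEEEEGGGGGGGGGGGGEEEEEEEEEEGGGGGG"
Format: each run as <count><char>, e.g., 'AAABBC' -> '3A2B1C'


Scanning runs left to right:
  i=0: run of 'G' x 2 -> '2G'
  i=2: run of 'E' x 7 -> '7E'
  i=9: run of 'G' x 12 -> '12G'
  i=21: run of 'E' x 10 -> '10E'
  i=31: run of 'G' x 6 -> '6G'

RLE = 2G7E12G10E6G


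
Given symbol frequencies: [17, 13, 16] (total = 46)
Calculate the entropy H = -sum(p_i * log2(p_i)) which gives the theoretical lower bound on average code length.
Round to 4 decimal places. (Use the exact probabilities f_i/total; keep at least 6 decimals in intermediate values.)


Per-symbol terms -p_i * log2(p_i) with p_i = f_i/46:
  p = 17/46 = 0.369565: log2(p) = -1.436099, -p*log2(p) = 0.530732
  p = 13/46 = 0.282609: log2(p) = -1.823122, -p*log2(p) = 0.515230
  p = 16/46 = 0.347826: log2(p) = -1.523562, -p*log2(p) = 0.529935
H = 0.530732 + 0.515230 + 0.529935 = 1.575897

H = 1.5759 bits/symbol


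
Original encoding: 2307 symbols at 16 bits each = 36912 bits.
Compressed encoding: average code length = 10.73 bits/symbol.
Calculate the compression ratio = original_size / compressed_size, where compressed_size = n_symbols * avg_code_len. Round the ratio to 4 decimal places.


original_size = n_symbols * orig_bits = 2307 * 16 = 36912 bits
compressed_size = n_symbols * avg_code_len = 2307 * 10.73 = 24754.11 bits
ratio = original_size / compressed_size = 36912 / 24754.11 = 1.4911

Compression ratio = 1.4911


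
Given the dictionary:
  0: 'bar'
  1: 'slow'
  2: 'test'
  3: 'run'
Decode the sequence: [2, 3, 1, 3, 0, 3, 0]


Look up each index in the dictionary:
  2 -> 'test'
  3 -> 'run'
  1 -> 'slow'
  3 -> 'run'
  0 -> 'bar'
  3 -> 'run'
  0 -> 'bar'

Decoded: "test run slow run bar run bar"


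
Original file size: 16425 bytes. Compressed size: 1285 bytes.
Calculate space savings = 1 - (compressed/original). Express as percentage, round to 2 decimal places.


ratio = compressed/original = 1285/16425 = 0.078234
savings = 1 - ratio = 1 - 0.078234 = 0.921766
as a percentage: 0.921766 * 100 = 92.18%

Space savings = 1 - 1285/16425 = 92.18%


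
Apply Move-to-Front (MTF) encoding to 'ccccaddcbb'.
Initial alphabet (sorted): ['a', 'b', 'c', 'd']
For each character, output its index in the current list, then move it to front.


MTF encoding:
'c': index 2 in ['a', 'b', 'c', 'd'] -> ['c', 'a', 'b', 'd']
'c': index 0 in ['c', 'a', 'b', 'd'] -> ['c', 'a', 'b', 'd']
'c': index 0 in ['c', 'a', 'b', 'd'] -> ['c', 'a', 'b', 'd']
'c': index 0 in ['c', 'a', 'b', 'd'] -> ['c', 'a', 'b', 'd']
'a': index 1 in ['c', 'a', 'b', 'd'] -> ['a', 'c', 'b', 'd']
'd': index 3 in ['a', 'c', 'b', 'd'] -> ['d', 'a', 'c', 'b']
'd': index 0 in ['d', 'a', 'c', 'b'] -> ['d', 'a', 'c', 'b']
'c': index 2 in ['d', 'a', 'c', 'b'] -> ['c', 'd', 'a', 'b']
'b': index 3 in ['c', 'd', 'a', 'b'] -> ['b', 'c', 'd', 'a']
'b': index 0 in ['b', 'c', 'd', 'a'] -> ['b', 'c', 'd', 'a']


Output: [2, 0, 0, 0, 1, 3, 0, 2, 3, 0]


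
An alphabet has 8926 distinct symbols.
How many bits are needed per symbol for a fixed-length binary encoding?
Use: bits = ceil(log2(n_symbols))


log2(8926) = 13.1238
Bracket: 2^13 = 8192 < 8926 <= 2^14 = 16384
So ceil(log2(8926)) = 14

bits = ceil(log2(8926)) = ceil(13.1238) = 14 bits


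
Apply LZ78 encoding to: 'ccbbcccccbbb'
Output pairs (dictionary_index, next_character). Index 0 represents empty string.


LZ78 encoding steps:
Dictionary: {0: ''}
Step 1: w='' (idx 0), next='c' -> output (0, 'c'), add 'c' as idx 1
Step 2: w='c' (idx 1), next='b' -> output (1, 'b'), add 'cb' as idx 2
Step 3: w='' (idx 0), next='b' -> output (0, 'b'), add 'b' as idx 3
Step 4: w='c' (idx 1), next='c' -> output (1, 'c'), add 'cc' as idx 4
Step 5: w='cc' (idx 4), next='c' -> output (4, 'c'), add 'ccc' as idx 5
Step 6: w='b' (idx 3), next='b' -> output (3, 'b'), add 'bb' as idx 6
Step 7: w='b' (idx 3), end of input -> output (3, '')


Encoded: [(0, 'c'), (1, 'b'), (0, 'b'), (1, 'c'), (4, 'c'), (3, 'b'), (3, '')]


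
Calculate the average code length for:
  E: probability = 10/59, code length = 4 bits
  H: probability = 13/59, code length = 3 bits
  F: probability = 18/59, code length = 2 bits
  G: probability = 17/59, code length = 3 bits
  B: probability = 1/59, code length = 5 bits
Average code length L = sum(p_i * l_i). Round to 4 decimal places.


Weighted contributions p_i * l_i:
  E: (10/59) * 4 = 40/59
  H: (13/59) * 3 = 39/59
  F: (18/59) * 2 = 36/59
  G: (17/59) * 3 = 51/59
  B: (1/59) * 5 = 5/59
Sum = (40 + 39 + 36 + 51 + 5)/59 = 171/59

L = 171/59 = 2.8983 bits/symbol


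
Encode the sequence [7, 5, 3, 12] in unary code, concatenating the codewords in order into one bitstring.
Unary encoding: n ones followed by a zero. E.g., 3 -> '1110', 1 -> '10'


Encode each number as n ones followed by a terminating 0:
  7 -> 11111110 (8 bits)
  5 -> 111110 (6 bits)
  3 -> 1110 (4 bits)
  12 -> 1111111111110 (13 bits)
Total length = 8 + 6 + 4 + 13 = 31 bits.

Unary([7, 5, 3, 12]) = 1111111011111011101111111111110 (31 bits)


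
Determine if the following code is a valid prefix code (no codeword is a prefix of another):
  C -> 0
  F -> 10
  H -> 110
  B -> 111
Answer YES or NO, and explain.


Checking each pair (does one codeword prefix another?):
  C='0' vs F='10': no prefix
  C='0' vs H='110': no prefix
  C='0' vs B='111': no prefix
  F='10' vs C='0': no prefix
  F='10' vs H='110': no prefix
  F='10' vs B='111': no prefix
  H='110' vs C='0': no prefix
  H='110' vs F='10': no prefix
  H='110' vs B='111': no prefix
  B='111' vs C='0': no prefix
  B='111' vs F='10': no prefix
  B='111' vs H='110': no prefix
No violation found over all pairs.

YES -- this is a valid prefix code. No codeword is a prefix of any other codeword.


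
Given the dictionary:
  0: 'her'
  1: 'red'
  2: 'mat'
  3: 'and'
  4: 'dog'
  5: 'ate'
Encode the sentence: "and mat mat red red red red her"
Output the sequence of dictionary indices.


Look up each word in the dictionary:
  'and' -> 3
  'mat' -> 2
  'mat' -> 2
  'red' -> 1
  'red' -> 1
  'red' -> 1
  'red' -> 1
  'her' -> 0

Encoded: [3, 2, 2, 1, 1, 1, 1, 0]


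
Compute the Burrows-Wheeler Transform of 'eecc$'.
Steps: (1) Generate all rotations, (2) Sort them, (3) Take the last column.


Rotations (sorted):
  0: $eecc -> last char: c
  1: c$eec -> last char: c
  2: cc$ee -> last char: e
  3: ecc$e -> last char: e
  4: eecc$ -> last char: $


BWT = ccee$


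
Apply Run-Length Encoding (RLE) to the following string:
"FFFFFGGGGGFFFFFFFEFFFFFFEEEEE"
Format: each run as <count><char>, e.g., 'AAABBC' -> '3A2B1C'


Scanning runs left to right:
  i=0: run of 'F' x 5 -> '5F'
  i=5: run of 'G' x 5 -> '5G'
  i=10: run of 'F' x 7 -> '7F'
  i=17: run of 'E' x 1 -> '1E'
  i=18: run of 'F' x 6 -> '6F'
  i=24: run of 'E' x 5 -> '5E'

RLE = 5F5G7F1E6F5E


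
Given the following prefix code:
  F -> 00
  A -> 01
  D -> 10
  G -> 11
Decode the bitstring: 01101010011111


Decoding step by step:
Bits 01 -> A
Bits 10 -> D
Bits 10 -> D
Bits 10 -> D
Bits 01 -> A
Bits 11 -> G
Bits 11 -> G


Decoded message: ADDDAGG


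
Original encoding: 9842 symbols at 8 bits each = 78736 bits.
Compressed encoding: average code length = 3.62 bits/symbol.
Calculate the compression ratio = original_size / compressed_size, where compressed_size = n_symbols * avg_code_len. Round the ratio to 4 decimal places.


original_size = n_symbols * orig_bits = 9842 * 8 = 78736 bits
compressed_size = n_symbols * avg_code_len = 9842 * 3.62 = 35628.04 bits
ratio = original_size / compressed_size = 78736 / 35628.04 = 2.2099

Compression ratio = 2.2099


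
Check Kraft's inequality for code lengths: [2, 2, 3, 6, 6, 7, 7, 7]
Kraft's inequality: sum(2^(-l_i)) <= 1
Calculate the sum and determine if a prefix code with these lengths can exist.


Sum = 2^(-2) + 2^(-2) + 2^(-3) + 2^(-6) + 2^(-6) + 2^(-7) + 2^(-7) + 2^(-7)
    = 0.25 + 0.25 + 0.125 + 0.015625 + 0.015625 + 0.0078125 + 0.0078125 + 0.0078125
    = 87/128 = 0.6796875
Since 0.6796875 <= 1, Kraft's inequality IS satisfied.
A prefix code with these lengths CAN exist.

Kraft sum = 0.6796875. Satisfied.


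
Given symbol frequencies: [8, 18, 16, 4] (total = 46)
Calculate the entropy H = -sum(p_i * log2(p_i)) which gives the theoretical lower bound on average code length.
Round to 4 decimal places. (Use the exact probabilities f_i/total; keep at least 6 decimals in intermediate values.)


Per-symbol terms -p_i * log2(p_i) with p_i = f_i/46:
  p = 8/46 = 0.173913: log2(p) = -2.523562, -p*log2(p) = 0.438880
  p = 18/46 = 0.391304: log2(p) = -1.353637, -p*log2(p) = 0.529684
  p = 16/46 = 0.347826: log2(p) = -1.523562, -p*log2(p) = 0.529935
  p = 4/46 = 0.086957: log2(p) = -3.523562, -p*log2(p) = 0.306397
H = 0.438880 + 0.529684 + 0.529935 + 0.306397 = 1.804896

H = 1.8049 bits/symbol


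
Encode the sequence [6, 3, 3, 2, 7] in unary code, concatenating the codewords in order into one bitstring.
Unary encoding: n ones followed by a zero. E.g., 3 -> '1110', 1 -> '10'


Encode each number as n ones followed by a terminating 0:
  6 -> 1111110 (7 bits)
  3 -> 1110 (4 bits)
  3 -> 1110 (4 bits)
  2 -> 110 (3 bits)
  7 -> 11111110 (8 bits)
Total length = 7 + 4 + 4 + 3 + 8 = 26 bits.

Unary([6, 3, 3, 2, 7]) = 11111101110111011011111110 (26 bits)


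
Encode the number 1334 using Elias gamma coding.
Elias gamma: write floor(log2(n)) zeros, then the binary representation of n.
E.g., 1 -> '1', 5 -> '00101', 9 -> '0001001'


num_bits = floor(log2(1334)) + 1 = 11
leading_zeros = num_bits - 1 = 10
binary(1334) = 10100110110

Elias gamma(1334) = '0000000000' + '10100110110' = 000000000010100110110 (21 bits)


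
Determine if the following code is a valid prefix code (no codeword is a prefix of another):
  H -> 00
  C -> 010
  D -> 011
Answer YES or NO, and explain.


Checking each pair (does one codeword prefix another?):
  H='00' vs C='010': no prefix
  H='00' vs D='011': no prefix
  C='010' vs H='00': no prefix
  C='010' vs D='011': no prefix
  D='011' vs H='00': no prefix
  D='011' vs C='010': no prefix
No violation found over all pairs.

YES -- this is a valid prefix code. No codeword is a prefix of any other codeword.


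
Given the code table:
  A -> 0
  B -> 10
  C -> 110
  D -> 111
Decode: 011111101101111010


Decoding:
0 -> A
111 -> D
111 -> D
0 -> A
110 -> C
111 -> D
10 -> B
10 -> B


Result: ADDACDBB


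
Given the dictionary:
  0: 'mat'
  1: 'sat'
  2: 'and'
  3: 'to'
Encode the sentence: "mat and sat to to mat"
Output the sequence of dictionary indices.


Look up each word in the dictionary:
  'mat' -> 0
  'and' -> 2
  'sat' -> 1
  'to' -> 3
  'to' -> 3
  'mat' -> 0

Encoded: [0, 2, 1, 3, 3, 0]


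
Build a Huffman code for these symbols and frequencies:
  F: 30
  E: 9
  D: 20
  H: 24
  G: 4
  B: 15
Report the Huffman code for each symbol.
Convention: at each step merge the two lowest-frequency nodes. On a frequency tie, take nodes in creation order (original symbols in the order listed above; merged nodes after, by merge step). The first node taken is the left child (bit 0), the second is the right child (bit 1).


Huffman tree construction:
Step 1: Merge G(4) + E(9) = 13
Step 2: Merge (G+E)(13) + B(15) = 28
Step 3: Merge D(20) + H(24) = 44
Step 4: Merge ((G+E)+B)(28) + F(30) = 58
Step 5: Merge (D+H)(44) + (((G+E)+B)+F)(58) = 102
Read each symbol's code off the tree from the root (left child = 0, right child = 1).

Codes:
  F: 11 (length 2)
  E: 1001 (length 4)
  D: 00 (length 2)
  H: 01 (length 2)
  G: 1000 (length 4)
  B: 101 (length 3)
Average code length: 245/102 = 2.4020 bits/symbol


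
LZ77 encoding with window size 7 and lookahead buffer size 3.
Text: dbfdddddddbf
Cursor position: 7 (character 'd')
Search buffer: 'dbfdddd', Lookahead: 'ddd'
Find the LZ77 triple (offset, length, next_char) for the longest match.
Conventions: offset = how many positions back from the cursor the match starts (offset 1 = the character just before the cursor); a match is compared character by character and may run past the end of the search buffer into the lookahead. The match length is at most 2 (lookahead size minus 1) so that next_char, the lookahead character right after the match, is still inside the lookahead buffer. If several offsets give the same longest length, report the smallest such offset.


Try each offset into the search buffer:
  offset=1 (pos 6, char 'd'): match length 2
  offset=2 (pos 5, char 'd'): match length 2
  offset=3 (pos 4, char 'd'): match length 2
  offset=4 (pos 3, char 'd'): match length 2
  offset=5 (pos 2, char 'f'): match length 0
  offset=6 (pos 1, char 'b'): match length 0
  offset=7 (pos 0, char 'd'): match length 1
Longest match has length 2, found at offsets 1, 2, 3, 4; take the smallest, offset 1.
next_char = character at position 7 + 2 = 9 -> 'd'

Best match: offset=1, length=2 (matching 'dd' starting at position 6)
LZ77 triple: (1, 2, 'd')


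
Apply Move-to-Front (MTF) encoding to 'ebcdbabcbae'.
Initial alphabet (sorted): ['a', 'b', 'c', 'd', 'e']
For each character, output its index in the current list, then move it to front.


MTF encoding:
'e': index 4 in ['a', 'b', 'c', 'd', 'e'] -> ['e', 'a', 'b', 'c', 'd']
'b': index 2 in ['e', 'a', 'b', 'c', 'd'] -> ['b', 'e', 'a', 'c', 'd']
'c': index 3 in ['b', 'e', 'a', 'c', 'd'] -> ['c', 'b', 'e', 'a', 'd']
'd': index 4 in ['c', 'b', 'e', 'a', 'd'] -> ['d', 'c', 'b', 'e', 'a']
'b': index 2 in ['d', 'c', 'b', 'e', 'a'] -> ['b', 'd', 'c', 'e', 'a']
'a': index 4 in ['b', 'd', 'c', 'e', 'a'] -> ['a', 'b', 'd', 'c', 'e']
'b': index 1 in ['a', 'b', 'd', 'c', 'e'] -> ['b', 'a', 'd', 'c', 'e']
'c': index 3 in ['b', 'a', 'd', 'c', 'e'] -> ['c', 'b', 'a', 'd', 'e']
'b': index 1 in ['c', 'b', 'a', 'd', 'e'] -> ['b', 'c', 'a', 'd', 'e']
'a': index 2 in ['b', 'c', 'a', 'd', 'e'] -> ['a', 'b', 'c', 'd', 'e']
'e': index 4 in ['a', 'b', 'c', 'd', 'e'] -> ['e', 'a', 'b', 'c', 'd']


Output: [4, 2, 3, 4, 2, 4, 1, 3, 1, 2, 4]


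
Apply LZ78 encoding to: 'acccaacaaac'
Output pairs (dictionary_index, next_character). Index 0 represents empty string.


LZ78 encoding steps:
Dictionary: {0: ''}
Step 1: w='' (idx 0), next='a' -> output (0, 'a'), add 'a' as idx 1
Step 2: w='' (idx 0), next='c' -> output (0, 'c'), add 'c' as idx 2
Step 3: w='c' (idx 2), next='c' -> output (2, 'c'), add 'cc' as idx 3
Step 4: w='a' (idx 1), next='a' -> output (1, 'a'), add 'aa' as idx 4
Step 5: w='c' (idx 2), next='a' -> output (2, 'a'), add 'ca' as idx 5
Step 6: w='aa' (idx 4), next='c' -> output (4, 'c'), add 'aac' as idx 6


Encoded: [(0, 'a'), (0, 'c'), (2, 'c'), (1, 'a'), (2, 'a'), (4, 'c')]


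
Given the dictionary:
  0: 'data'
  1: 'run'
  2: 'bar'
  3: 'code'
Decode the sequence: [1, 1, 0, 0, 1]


Look up each index in the dictionary:
  1 -> 'run'
  1 -> 'run'
  0 -> 'data'
  0 -> 'data'
  1 -> 'run'

Decoded: "run run data data run"


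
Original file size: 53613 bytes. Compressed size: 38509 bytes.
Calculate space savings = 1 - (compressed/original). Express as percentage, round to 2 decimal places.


ratio = compressed/original = 38509/53613 = 0.718277
savings = 1 - ratio = 1 - 0.718277 = 0.281723
as a percentage: 0.281723 * 100 = 28.17%

Space savings = 1 - 38509/53613 = 28.17%


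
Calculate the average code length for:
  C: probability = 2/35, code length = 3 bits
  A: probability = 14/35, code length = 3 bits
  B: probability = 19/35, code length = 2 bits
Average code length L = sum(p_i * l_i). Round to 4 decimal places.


Weighted contributions p_i * l_i:
  C: (2/35) * 3 = 6/35
  A: (14/35) * 3 = 42/35
  B: (19/35) * 2 = 38/35
Sum = (6 + 42 + 38)/35 = 86/35

L = 86/35 = 2.4571 bits/symbol


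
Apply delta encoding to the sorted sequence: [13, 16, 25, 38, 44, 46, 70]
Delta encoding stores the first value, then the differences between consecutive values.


First value: 13
Deltas:
  16 - 13 = 3
  25 - 16 = 9
  38 - 25 = 13
  44 - 38 = 6
  46 - 44 = 2
  70 - 46 = 24


Delta encoded: [13, 3, 9, 13, 6, 2, 24]


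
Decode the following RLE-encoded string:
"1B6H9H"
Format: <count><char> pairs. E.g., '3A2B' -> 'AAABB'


Expanding each <count><char> pair:
  1B -> 'B'
  6H -> 'HHHHHH'
  9H -> 'HHHHHHHHH'

Decoded = BHHHHHHHHHHHHHHH


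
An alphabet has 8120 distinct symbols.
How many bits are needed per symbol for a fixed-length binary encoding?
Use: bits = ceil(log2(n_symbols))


log2(8120) = 12.9873
Bracket: 2^12 = 4096 < 8120 <= 2^13 = 8192
So ceil(log2(8120)) = 13

bits = ceil(log2(8120)) = ceil(12.9873) = 13 bits


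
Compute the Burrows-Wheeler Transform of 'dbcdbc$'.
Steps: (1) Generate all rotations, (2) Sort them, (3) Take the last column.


Rotations (sorted):
  0: $dbcdbc -> last char: c
  1: bc$dbcd -> last char: d
  2: bcdbc$d -> last char: d
  3: c$dbcdb -> last char: b
  4: cdbc$db -> last char: b
  5: dbc$dbc -> last char: c
  6: dbcdbc$ -> last char: $


BWT = cddbbc$


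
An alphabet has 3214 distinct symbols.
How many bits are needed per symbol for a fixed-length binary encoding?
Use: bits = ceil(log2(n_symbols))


log2(3214) = 11.6502
Bracket: 2^11 = 2048 < 3214 <= 2^12 = 4096
So ceil(log2(3214)) = 12

bits = ceil(log2(3214)) = ceil(11.6502) = 12 bits


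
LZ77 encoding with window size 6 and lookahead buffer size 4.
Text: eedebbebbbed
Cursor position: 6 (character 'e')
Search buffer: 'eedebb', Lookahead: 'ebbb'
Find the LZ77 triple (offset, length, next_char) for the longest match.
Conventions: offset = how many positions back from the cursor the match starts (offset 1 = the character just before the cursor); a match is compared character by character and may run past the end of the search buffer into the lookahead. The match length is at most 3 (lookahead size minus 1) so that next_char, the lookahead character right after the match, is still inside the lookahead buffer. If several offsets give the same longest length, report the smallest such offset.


Try each offset into the search buffer:
  offset=1 (pos 5, char 'b'): match length 0
  offset=2 (pos 4, char 'b'): match length 0
  offset=3 (pos 3, char 'e'): match length 3
  offset=4 (pos 2, char 'd'): match length 0
  offset=5 (pos 1, char 'e'): match length 1
  offset=6 (pos 0, char 'e'): match length 1
Longest match has length 3 at offset 3.
next_char = character at position 6 + 3 = 9 -> 'b'

Best match: offset=3, length=3 (matching 'ebb' starting at position 3)
LZ77 triple: (3, 3, 'b')


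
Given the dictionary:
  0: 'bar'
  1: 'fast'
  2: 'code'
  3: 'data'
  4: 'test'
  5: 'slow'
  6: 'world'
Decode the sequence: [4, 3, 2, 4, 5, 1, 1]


Look up each index in the dictionary:
  4 -> 'test'
  3 -> 'data'
  2 -> 'code'
  4 -> 'test'
  5 -> 'slow'
  1 -> 'fast'
  1 -> 'fast'

Decoded: "test data code test slow fast fast"


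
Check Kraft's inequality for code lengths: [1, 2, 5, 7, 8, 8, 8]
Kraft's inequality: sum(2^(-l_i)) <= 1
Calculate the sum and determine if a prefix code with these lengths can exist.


Sum = 2^(-1) + 2^(-2) + 2^(-5) + 2^(-7) + 2^(-8) + 2^(-8) + 2^(-8)
    = 0.5 + 0.25 + 0.03125 + 0.0078125 + 0.00390625 + 0.00390625 + 0.00390625
    = 205/256 = 0.80078125
Since 0.80078125 <= 1, Kraft's inequality IS satisfied.
A prefix code with these lengths CAN exist.

Kraft sum = 0.80078125. Satisfied.


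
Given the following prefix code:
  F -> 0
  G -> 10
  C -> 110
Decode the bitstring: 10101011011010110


Decoding step by step:
Bits 10 -> G
Bits 10 -> G
Bits 10 -> G
Bits 110 -> C
Bits 110 -> C
Bits 10 -> G
Bits 110 -> C


Decoded message: GGGCCGC


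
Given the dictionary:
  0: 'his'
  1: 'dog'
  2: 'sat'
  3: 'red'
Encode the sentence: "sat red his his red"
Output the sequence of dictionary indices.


Look up each word in the dictionary:
  'sat' -> 2
  'red' -> 3
  'his' -> 0
  'his' -> 0
  'red' -> 3

Encoded: [2, 3, 0, 0, 3]


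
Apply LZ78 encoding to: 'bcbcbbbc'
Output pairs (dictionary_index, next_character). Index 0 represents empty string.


LZ78 encoding steps:
Dictionary: {0: ''}
Step 1: w='' (idx 0), next='b' -> output (0, 'b'), add 'b' as idx 1
Step 2: w='' (idx 0), next='c' -> output (0, 'c'), add 'c' as idx 2
Step 3: w='b' (idx 1), next='c' -> output (1, 'c'), add 'bc' as idx 3
Step 4: w='b' (idx 1), next='b' -> output (1, 'b'), add 'bb' as idx 4
Step 5: w='bc' (idx 3), end of input -> output (3, '')


Encoded: [(0, 'b'), (0, 'c'), (1, 'c'), (1, 'b'), (3, '')]


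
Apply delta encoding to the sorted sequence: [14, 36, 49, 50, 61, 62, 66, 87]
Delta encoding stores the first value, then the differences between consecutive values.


First value: 14
Deltas:
  36 - 14 = 22
  49 - 36 = 13
  50 - 49 = 1
  61 - 50 = 11
  62 - 61 = 1
  66 - 62 = 4
  87 - 66 = 21


Delta encoded: [14, 22, 13, 1, 11, 1, 4, 21]
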